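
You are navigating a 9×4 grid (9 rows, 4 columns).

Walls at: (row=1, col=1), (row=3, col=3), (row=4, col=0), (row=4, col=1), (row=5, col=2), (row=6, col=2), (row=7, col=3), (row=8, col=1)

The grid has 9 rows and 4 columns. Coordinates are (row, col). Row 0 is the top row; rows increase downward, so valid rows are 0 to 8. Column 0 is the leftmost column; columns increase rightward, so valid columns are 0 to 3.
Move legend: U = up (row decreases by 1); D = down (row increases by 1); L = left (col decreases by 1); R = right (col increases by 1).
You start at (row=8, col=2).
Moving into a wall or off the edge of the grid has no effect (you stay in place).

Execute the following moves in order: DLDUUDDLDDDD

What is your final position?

Start: (row=8, col=2)
  D (down): blocked, stay at (row=8, col=2)
  L (left): blocked, stay at (row=8, col=2)
  D (down): blocked, stay at (row=8, col=2)
  U (up): (row=8, col=2) -> (row=7, col=2)
  U (up): blocked, stay at (row=7, col=2)
  D (down): (row=7, col=2) -> (row=8, col=2)
  D (down): blocked, stay at (row=8, col=2)
  L (left): blocked, stay at (row=8, col=2)
  [×4]D (down): blocked, stay at (row=8, col=2)
Final: (row=8, col=2)

Answer: Final position: (row=8, col=2)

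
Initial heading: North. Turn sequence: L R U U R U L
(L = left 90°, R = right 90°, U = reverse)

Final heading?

Start: North
  L (left (90° counter-clockwise)) -> West
  R (right (90° clockwise)) -> North
  U (U-turn (180°)) -> South
  U (U-turn (180°)) -> North
  R (right (90° clockwise)) -> East
  U (U-turn (180°)) -> West
  L (left (90° counter-clockwise)) -> South
Final: South

Answer: Final heading: South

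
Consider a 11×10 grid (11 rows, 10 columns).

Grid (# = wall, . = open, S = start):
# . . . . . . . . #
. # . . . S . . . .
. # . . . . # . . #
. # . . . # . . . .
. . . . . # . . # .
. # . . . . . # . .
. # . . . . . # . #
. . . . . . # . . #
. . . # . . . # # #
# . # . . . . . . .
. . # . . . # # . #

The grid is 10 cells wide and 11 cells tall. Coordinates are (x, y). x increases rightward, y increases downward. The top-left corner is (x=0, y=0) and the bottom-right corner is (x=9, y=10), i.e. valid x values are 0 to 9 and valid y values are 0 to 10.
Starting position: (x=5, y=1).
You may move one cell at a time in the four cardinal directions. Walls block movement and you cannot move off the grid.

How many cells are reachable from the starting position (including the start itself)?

Answer: Reachable cells: 83

Derivation:
BFS flood-fill from (x=5, y=1):
  Distance 0: (x=5, y=1)
  Distance 1: (x=5, y=0), (x=4, y=1), (x=6, y=1), (x=5, y=2)
  Distance 2: (x=4, y=0), (x=6, y=0), (x=3, y=1), (x=7, y=1), (x=4, y=2)
  Distance 3: (x=3, y=0), (x=7, y=0), (x=2, y=1), (x=8, y=1), (x=3, y=2), (x=7, y=2), (x=4, y=3)
  Distance 4: (x=2, y=0), (x=8, y=0), (x=9, y=1), (x=2, y=2), (x=8, y=2), (x=3, y=3), (x=7, y=3), (x=4, y=4)
  Distance 5: (x=1, y=0), (x=2, y=3), (x=6, y=3), (x=8, y=3), (x=3, y=4), (x=7, y=4), (x=4, y=5)
  Distance 6: (x=9, y=3), (x=2, y=4), (x=6, y=4), (x=3, y=5), (x=5, y=5), (x=4, y=6)
  Distance 7: (x=1, y=4), (x=9, y=4), (x=2, y=5), (x=6, y=5), (x=3, y=6), (x=5, y=6), (x=4, y=7)
  Distance 8: (x=0, y=4), (x=9, y=5), (x=2, y=6), (x=6, y=6), (x=3, y=7), (x=5, y=7), (x=4, y=8)
  Distance 9: (x=0, y=3), (x=0, y=5), (x=8, y=5), (x=2, y=7), (x=5, y=8), (x=4, y=9)
  Distance 10: (x=0, y=2), (x=0, y=6), (x=8, y=6), (x=1, y=7), (x=2, y=8), (x=6, y=8), (x=3, y=9), (x=5, y=9), (x=4, y=10)
  Distance 11: (x=0, y=1), (x=0, y=7), (x=8, y=7), (x=1, y=8), (x=6, y=9), (x=3, y=10), (x=5, y=10)
  Distance 12: (x=7, y=7), (x=0, y=8), (x=1, y=9), (x=7, y=9)
  Distance 13: (x=8, y=9), (x=1, y=10)
  Distance 14: (x=9, y=9), (x=0, y=10), (x=8, y=10)
Total reachable: 83 (grid has 83 open cells total)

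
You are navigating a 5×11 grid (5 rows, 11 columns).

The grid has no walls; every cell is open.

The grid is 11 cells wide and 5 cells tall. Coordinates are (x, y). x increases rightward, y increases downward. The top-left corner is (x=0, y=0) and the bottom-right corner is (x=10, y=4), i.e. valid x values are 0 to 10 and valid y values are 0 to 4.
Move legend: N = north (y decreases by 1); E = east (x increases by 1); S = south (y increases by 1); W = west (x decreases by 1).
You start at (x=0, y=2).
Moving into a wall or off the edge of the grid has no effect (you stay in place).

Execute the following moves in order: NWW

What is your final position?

Answer: Final position: (x=0, y=1)

Derivation:
Start: (x=0, y=2)
  N (north): (x=0, y=2) -> (x=0, y=1)
  W (west): blocked, stay at (x=0, y=1)
  W (west): blocked, stay at (x=0, y=1)
Final: (x=0, y=1)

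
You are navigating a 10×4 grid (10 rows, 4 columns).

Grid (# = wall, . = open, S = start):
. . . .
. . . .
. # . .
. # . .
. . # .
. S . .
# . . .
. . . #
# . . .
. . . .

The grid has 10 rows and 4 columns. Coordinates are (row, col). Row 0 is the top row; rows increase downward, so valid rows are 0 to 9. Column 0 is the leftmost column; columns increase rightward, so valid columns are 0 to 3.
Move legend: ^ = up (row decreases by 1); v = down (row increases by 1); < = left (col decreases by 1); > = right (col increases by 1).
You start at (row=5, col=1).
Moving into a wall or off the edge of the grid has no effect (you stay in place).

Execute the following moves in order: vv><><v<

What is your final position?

Answer: Final position: (row=8, col=1)

Derivation:
Start: (row=5, col=1)
  v (down): (row=5, col=1) -> (row=6, col=1)
  v (down): (row=6, col=1) -> (row=7, col=1)
  > (right): (row=7, col=1) -> (row=7, col=2)
  < (left): (row=7, col=2) -> (row=7, col=1)
  > (right): (row=7, col=1) -> (row=7, col=2)
  < (left): (row=7, col=2) -> (row=7, col=1)
  v (down): (row=7, col=1) -> (row=8, col=1)
  < (left): blocked, stay at (row=8, col=1)
Final: (row=8, col=1)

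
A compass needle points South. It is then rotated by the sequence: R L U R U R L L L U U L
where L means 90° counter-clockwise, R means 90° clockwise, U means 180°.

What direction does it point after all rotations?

Answer: Final heading: North

Derivation:
Start: South
  R (right (90° clockwise)) -> West
  L (left (90° counter-clockwise)) -> South
  U (U-turn (180°)) -> North
  R (right (90° clockwise)) -> East
  U (U-turn (180°)) -> West
  R (right (90° clockwise)) -> North
  L (left (90° counter-clockwise)) -> West
  L (left (90° counter-clockwise)) -> South
  L (left (90° counter-clockwise)) -> East
  U (U-turn (180°)) -> West
  U (U-turn (180°)) -> East
  L (left (90° counter-clockwise)) -> North
Final: North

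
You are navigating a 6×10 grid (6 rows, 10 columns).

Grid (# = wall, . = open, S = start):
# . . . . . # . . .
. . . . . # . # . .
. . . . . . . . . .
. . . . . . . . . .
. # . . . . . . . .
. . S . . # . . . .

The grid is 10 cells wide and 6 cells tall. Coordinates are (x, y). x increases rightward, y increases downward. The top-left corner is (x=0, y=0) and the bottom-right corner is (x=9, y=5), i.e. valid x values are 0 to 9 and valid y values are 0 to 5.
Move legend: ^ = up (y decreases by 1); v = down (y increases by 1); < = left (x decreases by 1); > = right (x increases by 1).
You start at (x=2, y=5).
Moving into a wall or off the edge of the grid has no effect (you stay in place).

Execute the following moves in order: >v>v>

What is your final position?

Answer: Final position: (x=4, y=5)

Derivation:
Start: (x=2, y=5)
  > (right): (x=2, y=5) -> (x=3, y=5)
  v (down): blocked, stay at (x=3, y=5)
  > (right): (x=3, y=5) -> (x=4, y=5)
  v (down): blocked, stay at (x=4, y=5)
  > (right): blocked, stay at (x=4, y=5)
Final: (x=4, y=5)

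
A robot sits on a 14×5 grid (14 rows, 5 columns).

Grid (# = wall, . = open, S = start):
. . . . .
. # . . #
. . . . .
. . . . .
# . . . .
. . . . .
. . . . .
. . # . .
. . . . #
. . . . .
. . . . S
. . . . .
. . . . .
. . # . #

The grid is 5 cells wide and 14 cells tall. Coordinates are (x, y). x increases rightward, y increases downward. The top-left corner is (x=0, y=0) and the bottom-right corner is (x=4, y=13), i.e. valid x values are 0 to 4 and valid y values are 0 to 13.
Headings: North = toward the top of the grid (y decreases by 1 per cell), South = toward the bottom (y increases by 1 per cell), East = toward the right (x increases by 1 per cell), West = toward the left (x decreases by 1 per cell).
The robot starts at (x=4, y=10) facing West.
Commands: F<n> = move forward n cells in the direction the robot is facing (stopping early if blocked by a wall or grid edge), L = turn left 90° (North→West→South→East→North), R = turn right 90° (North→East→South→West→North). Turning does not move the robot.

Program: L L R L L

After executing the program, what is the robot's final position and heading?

Start: (x=4, y=10), facing West
  L: turn left, now facing South
  L: turn left, now facing East
  R: turn right, now facing South
  L: turn left, now facing East
  L: turn left, now facing North
Final: (x=4, y=10), facing North

Answer: Final position: (x=4, y=10), facing North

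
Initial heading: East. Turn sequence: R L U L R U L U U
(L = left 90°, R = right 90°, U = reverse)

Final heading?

Answer: Final heading: North

Derivation:
Start: East
  R (right (90° clockwise)) -> South
  L (left (90° counter-clockwise)) -> East
  U (U-turn (180°)) -> West
  L (left (90° counter-clockwise)) -> South
  R (right (90° clockwise)) -> West
  U (U-turn (180°)) -> East
  L (left (90° counter-clockwise)) -> North
  U (U-turn (180°)) -> South
  U (U-turn (180°)) -> North
Final: North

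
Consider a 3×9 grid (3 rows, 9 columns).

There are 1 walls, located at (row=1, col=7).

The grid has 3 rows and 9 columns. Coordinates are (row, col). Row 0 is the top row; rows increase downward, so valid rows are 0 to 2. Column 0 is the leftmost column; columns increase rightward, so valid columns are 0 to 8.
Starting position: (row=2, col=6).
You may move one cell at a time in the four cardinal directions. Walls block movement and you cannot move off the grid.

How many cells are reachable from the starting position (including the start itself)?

Answer: Reachable cells: 26

Derivation:
BFS flood-fill from (row=2, col=6):
  Distance 0: (row=2, col=6)
  Distance 1: (row=1, col=6), (row=2, col=5), (row=2, col=7)
  Distance 2: (row=0, col=6), (row=1, col=5), (row=2, col=4), (row=2, col=8)
  Distance 3: (row=0, col=5), (row=0, col=7), (row=1, col=4), (row=1, col=8), (row=2, col=3)
  Distance 4: (row=0, col=4), (row=0, col=8), (row=1, col=3), (row=2, col=2)
  Distance 5: (row=0, col=3), (row=1, col=2), (row=2, col=1)
  Distance 6: (row=0, col=2), (row=1, col=1), (row=2, col=0)
  Distance 7: (row=0, col=1), (row=1, col=0)
  Distance 8: (row=0, col=0)
Total reachable: 26 (grid has 26 open cells total)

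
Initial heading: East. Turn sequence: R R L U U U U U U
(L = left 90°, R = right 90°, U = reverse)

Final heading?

Answer: Final heading: South

Derivation:
Start: East
  R (right (90° clockwise)) -> South
  R (right (90° clockwise)) -> West
  L (left (90° counter-clockwise)) -> South
  U (U-turn (180°)) -> North
  U (U-turn (180°)) -> South
  U (U-turn (180°)) -> North
  U (U-turn (180°)) -> South
  U (U-turn (180°)) -> North
  U (U-turn (180°)) -> South
Final: South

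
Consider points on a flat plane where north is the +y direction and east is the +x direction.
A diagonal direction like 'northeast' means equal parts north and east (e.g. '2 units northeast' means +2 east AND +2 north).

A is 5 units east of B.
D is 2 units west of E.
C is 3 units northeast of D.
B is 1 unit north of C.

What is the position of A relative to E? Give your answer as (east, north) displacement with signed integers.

Place E at the origin (east=0, north=0).
  D is 2 units west of E: delta (east=-2, north=+0); D at (east=-2, north=0).
  C is 3 units northeast of D: delta (east=+3, north=+3); C at (east=1, north=3).
  B is 1 unit north of C: delta (east=+0, north=+1); B at (east=1, north=4).
  A is 5 units east of B: delta (east=+5, north=+0); A at (east=6, north=4).
Therefore A relative to E: (east=6, north=4).

Answer: A is at (east=6, north=4) relative to E.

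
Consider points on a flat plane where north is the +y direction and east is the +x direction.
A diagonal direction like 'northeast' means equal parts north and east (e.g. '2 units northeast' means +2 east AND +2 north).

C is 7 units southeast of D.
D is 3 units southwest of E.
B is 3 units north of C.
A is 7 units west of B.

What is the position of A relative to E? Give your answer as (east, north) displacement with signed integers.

Place E at the origin (east=0, north=0).
  D is 3 units southwest of E: delta (east=-3, north=-3); D at (east=-3, north=-3).
  C is 7 units southeast of D: delta (east=+7, north=-7); C at (east=4, north=-10).
  B is 3 units north of C: delta (east=+0, north=+3); B at (east=4, north=-7).
  A is 7 units west of B: delta (east=-7, north=+0); A at (east=-3, north=-7).
Therefore A relative to E: (east=-3, north=-7).

Answer: A is at (east=-3, north=-7) relative to E.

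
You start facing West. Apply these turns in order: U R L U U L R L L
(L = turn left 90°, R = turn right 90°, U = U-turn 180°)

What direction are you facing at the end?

Start: West
  U (U-turn (180°)) -> East
  R (right (90° clockwise)) -> South
  L (left (90° counter-clockwise)) -> East
  U (U-turn (180°)) -> West
  U (U-turn (180°)) -> East
  L (left (90° counter-clockwise)) -> North
  R (right (90° clockwise)) -> East
  L (left (90° counter-clockwise)) -> North
  L (left (90° counter-clockwise)) -> West
Final: West

Answer: Final heading: West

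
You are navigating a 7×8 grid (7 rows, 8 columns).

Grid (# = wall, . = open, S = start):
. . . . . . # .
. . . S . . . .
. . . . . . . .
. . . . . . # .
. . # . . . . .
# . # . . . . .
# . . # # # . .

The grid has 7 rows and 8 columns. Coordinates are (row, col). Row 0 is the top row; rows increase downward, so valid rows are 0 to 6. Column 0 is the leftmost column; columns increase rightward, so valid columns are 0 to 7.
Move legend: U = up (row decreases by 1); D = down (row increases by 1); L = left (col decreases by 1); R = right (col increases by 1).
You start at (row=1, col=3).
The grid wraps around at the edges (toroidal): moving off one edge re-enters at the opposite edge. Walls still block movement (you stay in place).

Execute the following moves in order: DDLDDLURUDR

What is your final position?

Answer: Final position: (row=2, col=3)

Derivation:
Start: (row=1, col=3)
  D (down): (row=1, col=3) -> (row=2, col=3)
  D (down): (row=2, col=3) -> (row=3, col=3)
  L (left): (row=3, col=3) -> (row=3, col=2)
  D (down): blocked, stay at (row=3, col=2)
  D (down): blocked, stay at (row=3, col=2)
  L (left): (row=3, col=2) -> (row=3, col=1)
  U (up): (row=3, col=1) -> (row=2, col=1)
  R (right): (row=2, col=1) -> (row=2, col=2)
  U (up): (row=2, col=2) -> (row=1, col=2)
  D (down): (row=1, col=2) -> (row=2, col=2)
  R (right): (row=2, col=2) -> (row=2, col=3)
Final: (row=2, col=3)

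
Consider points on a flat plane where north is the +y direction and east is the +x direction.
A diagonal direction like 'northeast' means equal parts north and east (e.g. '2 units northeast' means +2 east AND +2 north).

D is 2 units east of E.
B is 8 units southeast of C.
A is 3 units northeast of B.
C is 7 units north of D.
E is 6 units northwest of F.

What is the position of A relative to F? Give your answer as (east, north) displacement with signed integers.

Answer: A is at (east=7, north=8) relative to F.

Derivation:
Place F at the origin (east=0, north=0).
  E is 6 units northwest of F: delta (east=-6, north=+6); E at (east=-6, north=6).
  D is 2 units east of E: delta (east=+2, north=+0); D at (east=-4, north=6).
  C is 7 units north of D: delta (east=+0, north=+7); C at (east=-4, north=13).
  B is 8 units southeast of C: delta (east=+8, north=-8); B at (east=4, north=5).
  A is 3 units northeast of B: delta (east=+3, north=+3); A at (east=7, north=8).
Therefore A relative to F: (east=7, north=8).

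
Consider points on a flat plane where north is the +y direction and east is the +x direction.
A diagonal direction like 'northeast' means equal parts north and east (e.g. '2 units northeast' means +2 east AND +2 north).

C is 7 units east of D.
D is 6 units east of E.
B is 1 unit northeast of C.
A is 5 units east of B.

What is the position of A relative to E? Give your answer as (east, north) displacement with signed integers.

Answer: A is at (east=19, north=1) relative to E.

Derivation:
Place E at the origin (east=0, north=0).
  D is 6 units east of E: delta (east=+6, north=+0); D at (east=6, north=0).
  C is 7 units east of D: delta (east=+7, north=+0); C at (east=13, north=0).
  B is 1 unit northeast of C: delta (east=+1, north=+1); B at (east=14, north=1).
  A is 5 units east of B: delta (east=+5, north=+0); A at (east=19, north=1).
Therefore A relative to E: (east=19, north=1).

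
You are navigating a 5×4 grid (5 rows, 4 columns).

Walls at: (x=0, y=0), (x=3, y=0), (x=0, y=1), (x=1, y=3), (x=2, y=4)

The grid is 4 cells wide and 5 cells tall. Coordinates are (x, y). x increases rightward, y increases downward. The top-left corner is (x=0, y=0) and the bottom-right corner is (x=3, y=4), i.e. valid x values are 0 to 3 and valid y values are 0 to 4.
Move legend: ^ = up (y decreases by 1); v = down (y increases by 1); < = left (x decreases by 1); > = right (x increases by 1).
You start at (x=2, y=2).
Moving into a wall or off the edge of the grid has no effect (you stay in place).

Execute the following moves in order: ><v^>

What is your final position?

Start: (x=2, y=2)
  > (right): (x=2, y=2) -> (x=3, y=2)
  < (left): (x=3, y=2) -> (x=2, y=2)
  v (down): (x=2, y=2) -> (x=2, y=3)
  ^ (up): (x=2, y=3) -> (x=2, y=2)
  > (right): (x=2, y=2) -> (x=3, y=2)
Final: (x=3, y=2)

Answer: Final position: (x=3, y=2)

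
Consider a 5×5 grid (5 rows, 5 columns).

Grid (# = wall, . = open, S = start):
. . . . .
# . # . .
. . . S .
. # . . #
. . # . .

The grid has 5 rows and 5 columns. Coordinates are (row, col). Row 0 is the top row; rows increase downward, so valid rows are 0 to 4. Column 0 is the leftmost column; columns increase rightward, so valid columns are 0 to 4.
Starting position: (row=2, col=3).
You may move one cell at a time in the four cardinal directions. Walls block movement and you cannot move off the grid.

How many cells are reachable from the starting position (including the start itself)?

BFS flood-fill from (row=2, col=3):
  Distance 0: (row=2, col=3)
  Distance 1: (row=1, col=3), (row=2, col=2), (row=2, col=4), (row=3, col=3)
  Distance 2: (row=0, col=3), (row=1, col=4), (row=2, col=1), (row=3, col=2), (row=4, col=3)
  Distance 3: (row=0, col=2), (row=0, col=4), (row=1, col=1), (row=2, col=0), (row=4, col=4)
  Distance 4: (row=0, col=1), (row=3, col=0)
  Distance 5: (row=0, col=0), (row=4, col=0)
  Distance 6: (row=4, col=1)
Total reachable: 20 (grid has 20 open cells total)

Answer: Reachable cells: 20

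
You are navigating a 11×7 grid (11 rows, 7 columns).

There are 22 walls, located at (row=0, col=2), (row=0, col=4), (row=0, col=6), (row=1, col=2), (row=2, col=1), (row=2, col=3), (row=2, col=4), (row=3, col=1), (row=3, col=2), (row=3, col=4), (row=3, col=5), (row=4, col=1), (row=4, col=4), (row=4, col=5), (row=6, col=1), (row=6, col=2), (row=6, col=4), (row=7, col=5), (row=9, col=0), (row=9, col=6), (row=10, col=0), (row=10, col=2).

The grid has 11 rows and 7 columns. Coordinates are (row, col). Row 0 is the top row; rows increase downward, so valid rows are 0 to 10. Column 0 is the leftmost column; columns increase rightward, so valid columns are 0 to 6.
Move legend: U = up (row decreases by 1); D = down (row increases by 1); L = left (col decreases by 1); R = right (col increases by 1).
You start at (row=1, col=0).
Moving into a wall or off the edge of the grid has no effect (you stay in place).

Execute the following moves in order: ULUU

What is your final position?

Start: (row=1, col=0)
  U (up): (row=1, col=0) -> (row=0, col=0)
  L (left): blocked, stay at (row=0, col=0)
  U (up): blocked, stay at (row=0, col=0)
  U (up): blocked, stay at (row=0, col=0)
Final: (row=0, col=0)

Answer: Final position: (row=0, col=0)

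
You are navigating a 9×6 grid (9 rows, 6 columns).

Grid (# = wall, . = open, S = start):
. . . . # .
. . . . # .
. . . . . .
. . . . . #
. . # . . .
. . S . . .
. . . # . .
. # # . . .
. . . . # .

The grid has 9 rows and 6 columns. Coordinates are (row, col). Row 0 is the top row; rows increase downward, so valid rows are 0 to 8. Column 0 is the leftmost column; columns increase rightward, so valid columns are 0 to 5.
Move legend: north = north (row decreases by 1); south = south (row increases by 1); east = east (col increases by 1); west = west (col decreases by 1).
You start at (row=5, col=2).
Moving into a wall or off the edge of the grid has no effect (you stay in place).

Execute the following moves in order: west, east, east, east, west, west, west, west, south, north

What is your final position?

Answer: Final position: (row=5, col=0)

Derivation:
Start: (row=5, col=2)
  west (west): (row=5, col=2) -> (row=5, col=1)
  east (east): (row=5, col=1) -> (row=5, col=2)
  east (east): (row=5, col=2) -> (row=5, col=3)
  east (east): (row=5, col=3) -> (row=5, col=4)
  west (west): (row=5, col=4) -> (row=5, col=3)
  west (west): (row=5, col=3) -> (row=5, col=2)
  west (west): (row=5, col=2) -> (row=5, col=1)
  west (west): (row=5, col=1) -> (row=5, col=0)
  south (south): (row=5, col=0) -> (row=6, col=0)
  north (north): (row=6, col=0) -> (row=5, col=0)
Final: (row=5, col=0)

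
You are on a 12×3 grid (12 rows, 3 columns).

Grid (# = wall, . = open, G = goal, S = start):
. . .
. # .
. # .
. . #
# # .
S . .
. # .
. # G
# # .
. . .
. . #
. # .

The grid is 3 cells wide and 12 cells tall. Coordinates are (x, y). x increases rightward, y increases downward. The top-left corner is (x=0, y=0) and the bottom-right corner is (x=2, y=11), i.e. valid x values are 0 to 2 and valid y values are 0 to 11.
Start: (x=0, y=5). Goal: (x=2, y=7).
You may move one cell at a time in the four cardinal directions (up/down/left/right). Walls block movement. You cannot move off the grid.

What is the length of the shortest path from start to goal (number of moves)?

Answer: Shortest path length: 4

Derivation:
BFS from (x=0, y=5) until reaching (x=2, y=7):
  Distance 0: (x=0, y=5)
  Distance 1: (x=1, y=5), (x=0, y=6)
  Distance 2: (x=2, y=5), (x=0, y=7)
  Distance 3: (x=2, y=4), (x=2, y=6)
  Distance 4: (x=2, y=7)  <- goal reached here
One shortest path (4 moves): (x=0, y=5) -> (x=1, y=5) -> (x=2, y=5) -> (x=2, y=6) -> (x=2, y=7)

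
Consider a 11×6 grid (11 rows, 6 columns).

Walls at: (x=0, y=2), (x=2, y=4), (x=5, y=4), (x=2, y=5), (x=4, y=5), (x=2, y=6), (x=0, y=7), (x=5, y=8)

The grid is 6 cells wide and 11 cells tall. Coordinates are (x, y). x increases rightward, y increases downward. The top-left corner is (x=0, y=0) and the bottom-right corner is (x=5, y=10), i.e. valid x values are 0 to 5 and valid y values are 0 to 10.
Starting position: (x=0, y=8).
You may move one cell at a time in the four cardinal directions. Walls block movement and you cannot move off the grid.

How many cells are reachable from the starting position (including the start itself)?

BFS flood-fill from (x=0, y=8):
  Distance 0: (x=0, y=8)
  Distance 1: (x=1, y=8), (x=0, y=9)
  Distance 2: (x=1, y=7), (x=2, y=8), (x=1, y=9), (x=0, y=10)
  Distance 3: (x=1, y=6), (x=2, y=7), (x=3, y=8), (x=2, y=9), (x=1, y=10)
  Distance 4: (x=1, y=5), (x=0, y=6), (x=3, y=7), (x=4, y=8), (x=3, y=9), (x=2, y=10)
  Distance 5: (x=1, y=4), (x=0, y=5), (x=3, y=6), (x=4, y=7), (x=4, y=9), (x=3, y=10)
  Distance 6: (x=1, y=3), (x=0, y=4), (x=3, y=5), (x=4, y=6), (x=5, y=7), (x=5, y=9), (x=4, y=10)
  Distance 7: (x=1, y=2), (x=0, y=3), (x=2, y=3), (x=3, y=4), (x=5, y=6), (x=5, y=10)
  Distance 8: (x=1, y=1), (x=2, y=2), (x=3, y=3), (x=4, y=4), (x=5, y=5)
  Distance 9: (x=1, y=0), (x=0, y=1), (x=2, y=1), (x=3, y=2), (x=4, y=3)
  Distance 10: (x=0, y=0), (x=2, y=0), (x=3, y=1), (x=4, y=2), (x=5, y=3)
  Distance 11: (x=3, y=0), (x=4, y=1), (x=5, y=2)
  Distance 12: (x=4, y=0), (x=5, y=1)
  Distance 13: (x=5, y=0)
Total reachable: 58 (grid has 58 open cells total)

Answer: Reachable cells: 58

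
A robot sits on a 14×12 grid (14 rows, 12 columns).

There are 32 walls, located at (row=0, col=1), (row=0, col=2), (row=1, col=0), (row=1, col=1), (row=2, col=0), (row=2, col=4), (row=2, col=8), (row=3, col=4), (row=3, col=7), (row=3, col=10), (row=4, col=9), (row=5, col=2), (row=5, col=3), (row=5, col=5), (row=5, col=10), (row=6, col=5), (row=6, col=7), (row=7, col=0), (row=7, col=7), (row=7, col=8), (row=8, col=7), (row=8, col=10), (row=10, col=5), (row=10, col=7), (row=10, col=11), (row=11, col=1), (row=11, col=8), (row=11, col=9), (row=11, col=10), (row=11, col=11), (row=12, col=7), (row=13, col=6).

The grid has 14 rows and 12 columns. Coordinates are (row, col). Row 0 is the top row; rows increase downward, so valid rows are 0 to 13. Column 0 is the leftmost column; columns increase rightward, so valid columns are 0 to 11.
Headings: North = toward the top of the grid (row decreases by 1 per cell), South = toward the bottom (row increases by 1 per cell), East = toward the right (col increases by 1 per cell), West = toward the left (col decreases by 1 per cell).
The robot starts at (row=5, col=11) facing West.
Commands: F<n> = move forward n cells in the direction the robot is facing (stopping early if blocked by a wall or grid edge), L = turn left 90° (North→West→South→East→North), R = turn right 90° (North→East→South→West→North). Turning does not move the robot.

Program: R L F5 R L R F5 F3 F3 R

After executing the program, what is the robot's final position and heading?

Answer: Final position: (row=0, col=11), facing East

Derivation:
Start: (row=5, col=11), facing West
  R: turn right, now facing North
  L: turn left, now facing West
  F5: move forward 0/5 (blocked), now at (row=5, col=11)
  R: turn right, now facing North
  L: turn left, now facing West
  R: turn right, now facing North
  F5: move forward 5, now at (row=0, col=11)
  F3: move forward 0/3 (blocked), now at (row=0, col=11)
  F3: move forward 0/3 (blocked), now at (row=0, col=11)
  R: turn right, now facing East
Final: (row=0, col=11), facing East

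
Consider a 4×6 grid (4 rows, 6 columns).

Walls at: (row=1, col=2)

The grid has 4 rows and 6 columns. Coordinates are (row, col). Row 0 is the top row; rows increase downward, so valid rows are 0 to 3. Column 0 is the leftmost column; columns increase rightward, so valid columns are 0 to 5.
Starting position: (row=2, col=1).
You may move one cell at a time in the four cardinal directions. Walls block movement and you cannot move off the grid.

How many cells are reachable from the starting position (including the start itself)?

BFS flood-fill from (row=2, col=1):
  Distance 0: (row=2, col=1)
  Distance 1: (row=1, col=1), (row=2, col=0), (row=2, col=2), (row=3, col=1)
  Distance 2: (row=0, col=1), (row=1, col=0), (row=2, col=3), (row=3, col=0), (row=3, col=2)
  Distance 3: (row=0, col=0), (row=0, col=2), (row=1, col=3), (row=2, col=4), (row=3, col=3)
  Distance 4: (row=0, col=3), (row=1, col=4), (row=2, col=5), (row=3, col=4)
  Distance 5: (row=0, col=4), (row=1, col=5), (row=3, col=5)
  Distance 6: (row=0, col=5)
Total reachable: 23 (grid has 23 open cells total)

Answer: Reachable cells: 23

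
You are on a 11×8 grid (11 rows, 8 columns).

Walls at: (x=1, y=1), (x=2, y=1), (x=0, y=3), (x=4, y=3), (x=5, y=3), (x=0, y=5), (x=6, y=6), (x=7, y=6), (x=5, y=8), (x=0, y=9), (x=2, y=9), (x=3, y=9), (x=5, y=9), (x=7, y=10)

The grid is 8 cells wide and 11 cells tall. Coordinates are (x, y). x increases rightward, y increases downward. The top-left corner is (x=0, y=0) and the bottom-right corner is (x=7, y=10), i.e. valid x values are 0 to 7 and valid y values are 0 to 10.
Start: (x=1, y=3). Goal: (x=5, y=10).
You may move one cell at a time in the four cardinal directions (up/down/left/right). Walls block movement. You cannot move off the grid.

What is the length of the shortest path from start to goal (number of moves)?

Answer: Shortest path length: 11

Derivation:
BFS from (x=1, y=3) until reaching (x=5, y=10):
  Distance 0: (x=1, y=3)
  Distance 1: (x=1, y=2), (x=2, y=3), (x=1, y=4)
  Distance 2: (x=0, y=2), (x=2, y=2), (x=3, y=3), (x=0, y=4), (x=2, y=4), (x=1, y=5)
  Distance 3: (x=0, y=1), (x=3, y=2), (x=3, y=4), (x=2, y=5), (x=1, y=6)
  Distance 4: (x=0, y=0), (x=3, y=1), (x=4, y=2), (x=4, y=4), (x=3, y=5), (x=0, y=6), (x=2, y=6), (x=1, y=7)
  Distance 5: (x=1, y=0), (x=3, y=0), (x=4, y=1), (x=5, y=2), (x=5, y=4), (x=4, y=5), (x=3, y=6), (x=0, y=7), (x=2, y=7), (x=1, y=8)
  Distance 6: (x=2, y=0), (x=4, y=0), (x=5, y=1), (x=6, y=2), (x=6, y=4), (x=5, y=5), (x=4, y=6), (x=3, y=7), (x=0, y=8), (x=2, y=8), (x=1, y=9)
  Distance 7: (x=5, y=0), (x=6, y=1), (x=7, y=2), (x=6, y=3), (x=7, y=4), (x=6, y=5), (x=5, y=6), (x=4, y=7), (x=3, y=8), (x=1, y=10)
  Distance 8: (x=6, y=0), (x=7, y=1), (x=7, y=3), (x=7, y=5), (x=5, y=7), (x=4, y=8), (x=0, y=10), (x=2, y=10)
  Distance 9: (x=7, y=0), (x=6, y=7), (x=4, y=9), (x=3, y=10)
  Distance 10: (x=7, y=7), (x=6, y=8), (x=4, y=10)
  Distance 11: (x=7, y=8), (x=6, y=9), (x=5, y=10)  <- goal reached here
One shortest path (11 moves): (x=1, y=3) -> (x=2, y=3) -> (x=3, y=3) -> (x=3, y=4) -> (x=4, y=4) -> (x=4, y=5) -> (x=4, y=6) -> (x=4, y=7) -> (x=4, y=8) -> (x=4, y=9) -> (x=4, y=10) -> (x=5, y=10)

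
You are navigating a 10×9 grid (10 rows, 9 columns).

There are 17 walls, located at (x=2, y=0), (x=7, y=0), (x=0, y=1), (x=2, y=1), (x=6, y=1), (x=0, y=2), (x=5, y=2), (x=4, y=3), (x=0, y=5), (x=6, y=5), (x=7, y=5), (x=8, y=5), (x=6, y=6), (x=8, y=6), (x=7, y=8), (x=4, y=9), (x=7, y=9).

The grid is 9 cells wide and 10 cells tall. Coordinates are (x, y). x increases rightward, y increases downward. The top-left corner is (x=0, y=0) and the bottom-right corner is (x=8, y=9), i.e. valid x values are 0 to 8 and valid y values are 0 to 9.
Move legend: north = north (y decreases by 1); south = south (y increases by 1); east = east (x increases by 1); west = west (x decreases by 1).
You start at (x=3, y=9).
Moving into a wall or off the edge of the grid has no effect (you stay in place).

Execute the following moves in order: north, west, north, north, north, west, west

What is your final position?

Start: (x=3, y=9)
  north (north): (x=3, y=9) -> (x=3, y=8)
  west (west): (x=3, y=8) -> (x=2, y=8)
  north (north): (x=2, y=8) -> (x=2, y=7)
  north (north): (x=2, y=7) -> (x=2, y=6)
  north (north): (x=2, y=6) -> (x=2, y=5)
  west (west): (x=2, y=5) -> (x=1, y=5)
  west (west): blocked, stay at (x=1, y=5)
Final: (x=1, y=5)

Answer: Final position: (x=1, y=5)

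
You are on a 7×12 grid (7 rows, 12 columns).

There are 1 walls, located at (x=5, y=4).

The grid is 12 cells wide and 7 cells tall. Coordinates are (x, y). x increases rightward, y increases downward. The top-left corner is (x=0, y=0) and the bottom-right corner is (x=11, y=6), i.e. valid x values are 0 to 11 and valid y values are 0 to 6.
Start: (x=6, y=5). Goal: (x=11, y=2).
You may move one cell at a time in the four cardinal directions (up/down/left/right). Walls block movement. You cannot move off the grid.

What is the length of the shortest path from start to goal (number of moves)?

Answer: Shortest path length: 8

Derivation:
BFS from (x=6, y=5) until reaching (x=11, y=2):
  Distance 0: (x=6, y=5)
  Distance 1: (x=6, y=4), (x=5, y=5), (x=7, y=5), (x=6, y=6)
  Distance 2: (x=6, y=3), (x=7, y=4), (x=4, y=5), (x=8, y=5), (x=5, y=6), (x=7, y=6)
  Distance 3: (x=6, y=2), (x=5, y=3), (x=7, y=3), (x=4, y=4), (x=8, y=4), (x=3, y=5), (x=9, y=5), (x=4, y=6), (x=8, y=6)
  Distance 4: (x=6, y=1), (x=5, y=2), (x=7, y=2), (x=4, y=3), (x=8, y=3), (x=3, y=4), (x=9, y=4), (x=2, y=5), (x=10, y=5), (x=3, y=6), (x=9, y=6)
  Distance 5: (x=6, y=0), (x=5, y=1), (x=7, y=1), (x=4, y=2), (x=8, y=2), (x=3, y=3), (x=9, y=3), (x=2, y=4), (x=10, y=4), (x=1, y=5), (x=11, y=5), (x=2, y=6), (x=10, y=6)
  Distance 6: (x=5, y=0), (x=7, y=0), (x=4, y=1), (x=8, y=1), (x=3, y=2), (x=9, y=2), (x=2, y=3), (x=10, y=3), (x=1, y=4), (x=11, y=4), (x=0, y=5), (x=1, y=6), (x=11, y=6)
  Distance 7: (x=4, y=0), (x=8, y=0), (x=3, y=1), (x=9, y=1), (x=2, y=2), (x=10, y=2), (x=1, y=3), (x=11, y=3), (x=0, y=4), (x=0, y=6)
  Distance 8: (x=3, y=0), (x=9, y=0), (x=2, y=1), (x=10, y=1), (x=1, y=2), (x=11, y=2), (x=0, y=3)  <- goal reached here
One shortest path (8 moves): (x=6, y=5) -> (x=7, y=5) -> (x=8, y=5) -> (x=9, y=5) -> (x=10, y=5) -> (x=11, y=5) -> (x=11, y=4) -> (x=11, y=3) -> (x=11, y=2)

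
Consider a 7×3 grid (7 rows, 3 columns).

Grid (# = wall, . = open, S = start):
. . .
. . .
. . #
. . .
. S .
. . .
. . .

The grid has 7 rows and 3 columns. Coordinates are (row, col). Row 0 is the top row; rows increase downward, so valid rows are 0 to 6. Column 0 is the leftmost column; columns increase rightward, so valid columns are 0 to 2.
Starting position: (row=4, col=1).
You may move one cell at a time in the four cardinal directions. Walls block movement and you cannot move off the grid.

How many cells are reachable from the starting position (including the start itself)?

Answer: Reachable cells: 20

Derivation:
BFS flood-fill from (row=4, col=1):
  Distance 0: (row=4, col=1)
  Distance 1: (row=3, col=1), (row=4, col=0), (row=4, col=2), (row=5, col=1)
  Distance 2: (row=2, col=1), (row=3, col=0), (row=3, col=2), (row=5, col=0), (row=5, col=2), (row=6, col=1)
  Distance 3: (row=1, col=1), (row=2, col=0), (row=6, col=0), (row=6, col=2)
  Distance 4: (row=0, col=1), (row=1, col=0), (row=1, col=2)
  Distance 5: (row=0, col=0), (row=0, col=2)
Total reachable: 20 (grid has 20 open cells total)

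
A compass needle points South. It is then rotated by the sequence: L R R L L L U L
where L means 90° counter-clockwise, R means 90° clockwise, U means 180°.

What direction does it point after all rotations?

Start: South
  L (left (90° counter-clockwise)) -> East
  R (right (90° clockwise)) -> South
  R (right (90° clockwise)) -> West
  L (left (90° counter-clockwise)) -> South
  L (left (90° counter-clockwise)) -> East
  L (left (90° counter-clockwise)) -> North
  U (U-turn (180°)) -> South
  L (left (90° counter-clockwise)) -> East
Final: East

Answer: Final heading: East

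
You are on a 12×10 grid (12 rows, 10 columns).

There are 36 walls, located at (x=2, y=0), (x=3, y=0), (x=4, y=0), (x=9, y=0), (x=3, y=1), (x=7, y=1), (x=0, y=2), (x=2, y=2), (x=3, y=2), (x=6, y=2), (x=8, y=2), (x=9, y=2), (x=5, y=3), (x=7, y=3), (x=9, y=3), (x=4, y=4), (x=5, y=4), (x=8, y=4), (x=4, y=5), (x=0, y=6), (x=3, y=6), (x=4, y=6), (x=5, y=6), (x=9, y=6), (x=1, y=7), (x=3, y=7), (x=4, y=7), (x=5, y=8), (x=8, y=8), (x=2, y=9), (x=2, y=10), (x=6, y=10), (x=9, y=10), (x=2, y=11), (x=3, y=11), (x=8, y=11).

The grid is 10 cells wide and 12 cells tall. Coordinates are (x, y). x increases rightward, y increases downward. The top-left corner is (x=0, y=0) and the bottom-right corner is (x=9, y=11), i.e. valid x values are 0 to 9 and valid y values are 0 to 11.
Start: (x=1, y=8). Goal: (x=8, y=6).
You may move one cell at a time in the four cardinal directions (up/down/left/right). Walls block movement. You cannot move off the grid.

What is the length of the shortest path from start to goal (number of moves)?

BFS from (x=1, y=8) until reaching (x=8, y=6):
  Distance 0: (x=1, y=8)
  Distance 1: (x=0, y=8), (x=2, y=8), (x=1, y=9)
  Distance 2: (x=0, y=7), (x=2, y=7), (x=3, y=8), (x=0, y=9), (x=1, y=10)
  Distance 3: (x=2, y=6), (x=4, y=8), (x=3, y=9), (x=0, y=10), (x=1, y=11)
  Distance 4: (x=2, y=5), (x=1, y=6), (x=4, y=9), (x=3, y=10), (x=0, y=11)
  Distance 5: (x=2, y=4), (x=1, y=5), (x=3, y=5), (x=5, y=9), (x=4, y=10)
  Distance 6: (x=2, y=3), (x=1, y=4), (x=3, y=4), (x=0, y=5), (x=6, y=9), (x=5, y=10), (x=4, y=11)
  Distance 7: (x=1, y=3), (x=3, y=3), (x=0, y=4), (x=6, y=8), (x=7, y=9), (x=5, y=11)
  Distance 8: (x=1, y=2), (x=0, y=3), (x=4, y=3), (x=6, y=7), (x=7, y=8), (x=8, y=9), (x=7, y=10), (x=6, y=11)
  Distance 9: (x=1, y=1), (x=4, y=2), (x=6, y=6), (x=5, y=7), (x=7, y=7), (x=9, y=9), (x=8, y=10), (x=7, y=11)
  Distance 10: (x=1, y=0), (x=0, y=1), (x=2, y=1), (x=4, y=1), (x=5, y=2), (x=6, y=5), (x=7, y=6), (x=8, y=7), (x=9, y=8)
  Distance 11: (x=0, y=0), (x=5, y=1), (x=6, y=4), (x=5, y=5), (x=7, y=5), (x=8, y=6), (x=9, y=7)  <- goal reached here
One shortest path (11 moves): (x=1, y=8) -> (x=2, y=8) -> (x=3, y=8) -> (x=4, y=8) -> (x=4, y=9) -> (x=5, y=9) -> (x=6, y=9) -> (x=7, y=9) -> (x=7, y=8) -> (x=7, y=7) -> (x=8, y=7) -> (x=8, y=6)

Answer: Shortest path length: 11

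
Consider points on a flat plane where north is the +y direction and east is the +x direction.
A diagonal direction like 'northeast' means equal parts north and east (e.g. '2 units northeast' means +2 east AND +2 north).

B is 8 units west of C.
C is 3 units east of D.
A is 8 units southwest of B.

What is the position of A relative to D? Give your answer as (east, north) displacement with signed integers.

Place D at the origin (east=0, north=0).
  C is 3 units east of D: delta (east=+3, north=+0); C at (east=3, north=0).
  B is 8 units west of C: delta (east=-8, north=+0); B at (east=-5, north=0).
  A is 8 units southwest of B: delta (east=-8, north=-8); A at (east=-13, north=-8).
Therefore A relative to D: (east=-13, north=-8).

Answer: A is at (east=-13, north=-8) relative to D.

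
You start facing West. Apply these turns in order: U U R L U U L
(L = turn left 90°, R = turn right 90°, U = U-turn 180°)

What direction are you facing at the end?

Start: West
  U (U-turn (180°)) -> East
  U (U-turn (180°)) -> West
  R (right (90° clockwise)) -> North
  L (left (90° counter-clockwise)) -> West
  U (U-turn (180°)) -> East
  U (U-turn (180°)) -> West
  L (left (90° counter-clockwise)) -> South
Final: South

Answer: Final heading: South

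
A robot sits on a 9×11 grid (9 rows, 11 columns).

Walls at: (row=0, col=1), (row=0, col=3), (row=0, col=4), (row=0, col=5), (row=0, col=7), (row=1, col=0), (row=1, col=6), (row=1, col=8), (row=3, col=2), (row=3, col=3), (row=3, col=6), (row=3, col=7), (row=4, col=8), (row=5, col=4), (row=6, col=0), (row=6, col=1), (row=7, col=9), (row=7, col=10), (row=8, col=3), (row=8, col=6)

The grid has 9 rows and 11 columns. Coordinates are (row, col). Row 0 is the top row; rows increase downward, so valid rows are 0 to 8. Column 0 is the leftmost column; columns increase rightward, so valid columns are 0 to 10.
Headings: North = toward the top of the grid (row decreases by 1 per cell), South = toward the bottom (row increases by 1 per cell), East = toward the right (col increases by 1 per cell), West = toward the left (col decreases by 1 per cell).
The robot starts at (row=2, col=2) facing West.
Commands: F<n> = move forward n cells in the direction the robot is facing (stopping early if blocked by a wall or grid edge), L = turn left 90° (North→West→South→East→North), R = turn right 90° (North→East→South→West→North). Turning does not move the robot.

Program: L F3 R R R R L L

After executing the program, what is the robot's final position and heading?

Answer: Final position: (row=2, col=2), facing North

Derivation:
Start: (row=2, col=2), facing West
  L: turn left, now facing South
  F3: move forward 0/3 (blocked), now at (row=2, col=2)
  R: turn right, now facing West
  R: turn right, now facing North
  R: turn right, now facing East
  R: turn right, now facing South
  L: turn left, now facing East
  L: turn left, now facing North
Final: (row=2, col=2), facing North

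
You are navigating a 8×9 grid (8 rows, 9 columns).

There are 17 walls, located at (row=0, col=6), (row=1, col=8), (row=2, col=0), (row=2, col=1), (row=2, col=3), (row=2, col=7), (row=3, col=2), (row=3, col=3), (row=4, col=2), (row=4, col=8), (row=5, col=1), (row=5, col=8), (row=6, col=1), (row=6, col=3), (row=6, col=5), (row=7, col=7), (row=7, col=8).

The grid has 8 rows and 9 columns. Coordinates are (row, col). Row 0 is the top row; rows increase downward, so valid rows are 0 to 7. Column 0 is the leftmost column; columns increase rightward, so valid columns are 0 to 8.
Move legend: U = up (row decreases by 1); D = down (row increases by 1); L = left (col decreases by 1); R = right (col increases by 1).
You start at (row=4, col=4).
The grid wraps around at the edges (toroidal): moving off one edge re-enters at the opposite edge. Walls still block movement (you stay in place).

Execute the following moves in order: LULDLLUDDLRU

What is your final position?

Start: (row=4, col=4)
  L (left): (row=4, col=4) -> (row=4, col=3)
  U (up): blocked, stay at (row=4, col=3)
  L (left): blocked, stay at (row=4, col=3)
  D (down): (row=4, col=3) -> (row=5, col=3)
  L (left): (row=5, col=3) -> (row=5, col=2)
  L (left): blocked, stay at (row=5, col=2)
  U (up): blocked, stay at (row=5, col=2)
  D (down): (row=5, col=2) -> (row=6, col=2)
  D (down): (row=6, col=2) -> (row=7, col=2)
  L (left): (row=7, col=2) -> (row=7, col=1)
  R (right): (row=7, col=1) -> (row=7, col=2)
  U (up): (row=7, col=2) -> (row=6, col=2)
Final: (row=6, col=2)

Answer: Final position: (row=6, col=2)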